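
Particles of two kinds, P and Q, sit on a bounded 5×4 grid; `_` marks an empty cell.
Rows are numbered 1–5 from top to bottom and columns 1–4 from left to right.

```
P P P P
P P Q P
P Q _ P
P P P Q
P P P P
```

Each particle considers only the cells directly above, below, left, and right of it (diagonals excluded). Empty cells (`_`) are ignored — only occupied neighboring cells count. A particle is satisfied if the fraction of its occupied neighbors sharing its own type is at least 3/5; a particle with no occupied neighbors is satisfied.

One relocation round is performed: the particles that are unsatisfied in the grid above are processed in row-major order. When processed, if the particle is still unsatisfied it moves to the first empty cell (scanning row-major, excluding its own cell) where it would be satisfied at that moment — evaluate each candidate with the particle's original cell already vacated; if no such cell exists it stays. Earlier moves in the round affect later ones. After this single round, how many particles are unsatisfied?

Initially unsatisfied (in order): (2,2), (2,3), (3,2), (3,4), (4,4), (5,4).
  (2,2): no empty cell satisfies it; stays.
  (2,3): no empty cell satisfies it; stays.
  (3,2): no empty cell satisfies it; stays.
  (3,4): no empty cell satisfies it; stays.
  (4,4): no empty cell satisfies it; stays.
  (5,4): no empty cell satisfies it; stays.
Resulting grid:
P P P P
P P Q P
P Q _ P
P P P Q
P P P P
Unsatisfied now: (2,2), (2,3), (3,2), (3,4), (4,4), (5,4).

6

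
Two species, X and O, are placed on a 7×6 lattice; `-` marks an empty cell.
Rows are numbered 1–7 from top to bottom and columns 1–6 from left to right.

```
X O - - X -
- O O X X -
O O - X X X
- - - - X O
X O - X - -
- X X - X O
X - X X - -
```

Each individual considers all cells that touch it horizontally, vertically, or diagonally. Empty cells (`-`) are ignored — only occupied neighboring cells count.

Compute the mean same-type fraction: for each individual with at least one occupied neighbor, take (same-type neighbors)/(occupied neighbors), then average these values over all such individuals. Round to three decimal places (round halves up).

0.701

(1,1)X 0/2
(1,2)O 2/3
(1,5)X 2/2
(2,2)O 4/5
(2,3)O 3/5
(2,4)X 4/5
(2,5)X 5/5
(3,1)O 2/2
(3,2)O 3/3
(3,4)X 4/5
(3,5)X 5/6
(3,6)X 3/4
(4,5)X 4/5
(4,6)O 0/3
(5,1)X 1/2
(5,2)O 0/3
(5,4)X 3/3
(6,2)X 4/5
(6,3)X 4/5
(6,5)X 2/3
(6,6)O 0/1
(7,1)X 1/1
(7,3)X 3/3
(7,4)X 3/3
Sum over 24 individuals: 0/2 + 2/3 + 2/2 + 4/5 + 3/5 + 4/5 + 5/5 + 2/2 + 3/3 + 4/5 + 5/6 + 3/4 + 4/5 + 0/3 + 1/2 + 0/3 + 3/3 + 4/5 + 4/5 + 2/3 + 0/1 + 1/1 + 3/3 + 3/3 = 1009/60; mean = 1009/60 ÷ 24 = 1009/1440 = 0.700694… → 0.701.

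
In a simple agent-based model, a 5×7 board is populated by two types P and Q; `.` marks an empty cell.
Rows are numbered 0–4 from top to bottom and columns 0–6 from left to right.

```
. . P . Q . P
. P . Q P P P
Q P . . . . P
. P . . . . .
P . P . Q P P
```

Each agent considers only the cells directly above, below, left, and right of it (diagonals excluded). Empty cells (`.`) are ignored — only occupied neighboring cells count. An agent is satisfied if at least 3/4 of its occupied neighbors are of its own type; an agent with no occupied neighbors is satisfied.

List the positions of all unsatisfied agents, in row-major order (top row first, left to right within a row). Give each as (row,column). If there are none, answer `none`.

(0,4), (1,3), (1,4), (2,0), (2,1), (4,4), (4,5)

Row 0: (0,2)P 0/0 ✓ · (0,4)Q 0/1 ✗ · (0,6)P 1/1 ✓
Row 1: (1,1)P 1/1 ✓ · (1,3)Q 0/1 ✗ · (1,4)P 1/3 ✗ · (1,5)P 2/2 ✓ · (1,6)P 3/3 ✓
Row 2: (2,0)Q 0/1 ✗ · (2,1)P 2/3 ✗ · (2,6)P 1/1 ✓
Row 3: (3,1)P 1/1 ✓
Row 4: (4,0)P 0/0 ✓ · (4,2)P 0/0 ✓ · (4,4)Q 0/1 ✗ · (4,5)P 1/2 ✗ · (4,6)P 1/1 ✓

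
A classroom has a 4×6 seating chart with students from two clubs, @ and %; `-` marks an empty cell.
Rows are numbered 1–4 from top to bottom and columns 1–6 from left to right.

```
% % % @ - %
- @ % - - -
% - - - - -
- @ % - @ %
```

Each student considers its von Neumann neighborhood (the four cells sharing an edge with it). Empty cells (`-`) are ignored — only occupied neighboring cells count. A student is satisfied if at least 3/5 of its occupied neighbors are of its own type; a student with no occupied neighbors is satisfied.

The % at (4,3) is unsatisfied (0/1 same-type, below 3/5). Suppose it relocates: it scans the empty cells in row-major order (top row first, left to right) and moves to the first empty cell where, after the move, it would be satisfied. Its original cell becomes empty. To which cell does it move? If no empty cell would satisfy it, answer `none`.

Vacating (4,3). Empty cells in order:
  (1,5): 1/2 same-type → still unsatisfied.
  (2,1): 2/3 same-type → satisfied — stop here.

(2,1)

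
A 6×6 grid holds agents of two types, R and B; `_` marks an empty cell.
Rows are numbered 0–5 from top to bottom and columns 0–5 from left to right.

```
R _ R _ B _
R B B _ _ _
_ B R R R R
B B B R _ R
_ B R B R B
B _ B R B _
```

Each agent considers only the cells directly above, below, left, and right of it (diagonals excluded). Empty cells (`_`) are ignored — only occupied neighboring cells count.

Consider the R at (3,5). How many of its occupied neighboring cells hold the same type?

1

Occupied neighbors of (3,5): (2,5)=R, (4,5)=B.
Same type (R): 1 of 2.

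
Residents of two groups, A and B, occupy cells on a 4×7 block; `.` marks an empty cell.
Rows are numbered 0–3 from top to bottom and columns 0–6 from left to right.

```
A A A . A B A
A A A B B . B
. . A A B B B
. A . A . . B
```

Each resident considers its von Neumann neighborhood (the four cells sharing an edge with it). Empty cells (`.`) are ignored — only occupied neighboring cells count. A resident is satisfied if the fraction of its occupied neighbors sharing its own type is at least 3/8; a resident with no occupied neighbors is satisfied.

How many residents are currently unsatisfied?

4

Row 0: (0,0)A 2/2 ok · (0,1)A 3/3 ok · (0,2)A 2/2 ok · (0,4)A 0/2 unhappy · (0,5)B 0/2 unhappy · (0,6)A 0/2 unhappy
Row 1: (1,0)A 2/2 ok · (1,1)A 3/3 ok · (1,2)A 3/4 ok · (1,3)B 1/3 unhappy · (1,4)B 2/3 ok · (1,6)B 1/2 ok
Row 2: (2,2)A 2/2 ok · (2,3)A 2/4 ok · (2,4)B 2/3 ok · (2,5)B 2/2 ok · (2,6)B 3/3 ok
Row 3: (3,1)A 0/0 ok · (3,3)A 1/1 ok · (3,6)B 1/1 ok
Unsatisfied: (0,4), (0,5), (0,6), (1,3) — 4 in total.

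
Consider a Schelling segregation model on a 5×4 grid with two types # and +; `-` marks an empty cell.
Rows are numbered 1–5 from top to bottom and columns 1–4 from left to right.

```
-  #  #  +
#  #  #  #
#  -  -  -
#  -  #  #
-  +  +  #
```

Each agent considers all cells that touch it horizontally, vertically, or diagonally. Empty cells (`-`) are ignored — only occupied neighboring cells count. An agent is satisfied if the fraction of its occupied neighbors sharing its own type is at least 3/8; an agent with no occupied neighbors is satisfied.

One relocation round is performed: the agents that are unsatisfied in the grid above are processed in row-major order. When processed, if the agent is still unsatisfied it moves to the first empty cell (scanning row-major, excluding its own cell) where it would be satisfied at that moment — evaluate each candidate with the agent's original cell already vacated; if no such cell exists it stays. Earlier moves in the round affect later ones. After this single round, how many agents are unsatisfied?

1

Initially unsatisfied (in order): (1,4), (5,2), (5,3).
  (1,4) → (4,2).
  (5,2): now satisfied by earlier moves; stays.
  (5,3): now satisfied by earlier moves; stays.
Resulting grid:
- # # -
# # # #
# - - -
# + # #
- + + #
Unsatisfied now: (4,1).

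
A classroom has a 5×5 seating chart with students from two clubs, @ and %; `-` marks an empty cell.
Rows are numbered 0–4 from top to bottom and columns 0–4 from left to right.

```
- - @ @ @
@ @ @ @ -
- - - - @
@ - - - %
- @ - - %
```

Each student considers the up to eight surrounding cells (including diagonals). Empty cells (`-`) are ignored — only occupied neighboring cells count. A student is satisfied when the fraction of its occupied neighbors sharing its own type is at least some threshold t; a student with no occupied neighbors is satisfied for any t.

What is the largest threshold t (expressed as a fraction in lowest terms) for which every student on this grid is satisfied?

Row 0: (0,2)@ 4/4 · (0,3)@ 4/4 · (0,4)@ 2/2
Row 1: (1,0)@ 1/1 · (1,1)@ 3/3 · (1,2)@ 4/4 · (1,3)@ 5/5
Row 2: (2,4)@ 1/2
Row 3: (3,0)@ 1/1 · (3,4)% 1/2
Row 4: (4,1)@ 1/1 · (4,4)% 1/1
The smallest same-type fraction is 1/2 at (2,4), which reduces to 1/2. Any threshold above that leaves this student unsatisfied.

1/2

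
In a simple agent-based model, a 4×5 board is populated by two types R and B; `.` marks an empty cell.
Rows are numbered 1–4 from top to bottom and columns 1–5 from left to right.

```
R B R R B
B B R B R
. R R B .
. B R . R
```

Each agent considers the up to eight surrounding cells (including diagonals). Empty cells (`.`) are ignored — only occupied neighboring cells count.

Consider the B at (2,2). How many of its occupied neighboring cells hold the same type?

2

Occupied neighbors of (2,2): (1,1)=R, (1,2)=B, (1,3)=R, (2,1)=B, (2,3)=R, (3,2)=R, (3,3)=R.
Same type (B): 2 of 7.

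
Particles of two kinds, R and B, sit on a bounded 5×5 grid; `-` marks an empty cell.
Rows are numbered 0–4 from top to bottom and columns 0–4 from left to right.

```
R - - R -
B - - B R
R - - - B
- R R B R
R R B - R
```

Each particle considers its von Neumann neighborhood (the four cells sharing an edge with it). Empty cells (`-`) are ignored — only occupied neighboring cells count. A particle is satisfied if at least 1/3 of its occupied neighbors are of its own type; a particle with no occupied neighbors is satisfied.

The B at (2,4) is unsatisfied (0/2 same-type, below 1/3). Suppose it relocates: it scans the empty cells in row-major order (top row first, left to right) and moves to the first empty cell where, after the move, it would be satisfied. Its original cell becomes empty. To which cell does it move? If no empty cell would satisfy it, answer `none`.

Vacating (2,4). Empty cells in order:
  (0,1): 0/1 same-type → still unsatisfied.
  (0,2): 0/1 same-type → still unsatisfied.
  (0,4): 0/2 same-type → still unsatisfied.
  (1,1): 1/1 same-type → satisfied — stop here.

(1,1)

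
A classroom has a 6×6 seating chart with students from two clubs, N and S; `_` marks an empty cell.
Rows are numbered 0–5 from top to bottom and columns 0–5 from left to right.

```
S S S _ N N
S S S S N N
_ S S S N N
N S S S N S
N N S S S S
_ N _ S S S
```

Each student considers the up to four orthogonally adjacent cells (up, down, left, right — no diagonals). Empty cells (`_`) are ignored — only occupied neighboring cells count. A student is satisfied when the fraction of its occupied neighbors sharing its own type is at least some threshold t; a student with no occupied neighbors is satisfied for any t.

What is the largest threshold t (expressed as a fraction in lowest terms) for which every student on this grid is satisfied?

1/4

(0,0)S 2/2
(0,1)S 3/3
(0,2)S 2/2
(0,4)N 2/2
(0,5)N 2/2
(1,0)S 2/2
(1,1)S 4/4
(1,2)S 4/4
(1,3)S 2/3
(1,4)N 3/4
(1,5)N 3/3
(2,1)S 3/3
(2,2)S 4/4
(2,3)S 3/4
(2,4)N 3/4
(2,5)N 2/3
(3,0)N 1/2
(3,1)S 2/4
(3,2)S 4/4
(3,3)S 3/4
(3,4)N 1/4
(3,5)S 1/3
(4,0)N 2/2
(4,1)N 2/4
(4,2)S 2/3
(4,3)S 4/4
(4,4)S 3/4
(4,5)S 3/3
(5,1)N 1/1
(5,3)S 2/2
(5,4)S 3/3
(5,5)S 2/2
The smallest same-type fraction is 1/4 at (3,4), which reduces to 1/4. Any threshold above that leaves this student unsatisfied.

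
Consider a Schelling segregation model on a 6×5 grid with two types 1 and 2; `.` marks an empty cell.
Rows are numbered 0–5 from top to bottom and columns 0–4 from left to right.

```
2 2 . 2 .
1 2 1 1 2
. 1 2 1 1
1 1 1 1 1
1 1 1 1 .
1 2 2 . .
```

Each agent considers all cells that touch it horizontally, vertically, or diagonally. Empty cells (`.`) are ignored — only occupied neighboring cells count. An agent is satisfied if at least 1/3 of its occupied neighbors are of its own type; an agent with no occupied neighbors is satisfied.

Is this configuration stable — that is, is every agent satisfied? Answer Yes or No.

(0,0)2 2/3 satisfied
(0,1)2 2/4 satisfied
(0,3)2 1/3 satisfied
(1,0)1 1/4 not
(1,1)2 3/6 satisfied
(1,2)1 3/7 satisfied
(1,3)1 3/6 satisfied
(1,4)2 1/4 not
(2,1)1 5/7 satisfied
(2,2)2 1/8 not
(2,3)1 6/8 satisfied
(2,4)1 4/5 satisfied
(3,0)1 4/4 satisfied
(3,1)1 6/7 satisfied
(3,2)1 7/8 satisfied
(3,3)1 6/7 satisfied
(3,4)1 4/4 satisfied
(4,0)1 4/5 satisfied
(4,1)1 6/8 satisfied
(4,2)1 5/7 satisfied
(4,3)1 4/5 satisfied
(5,0)1 2/3 satisfied
(5,1)2 1/5 not
(5,2)2 1/4 not
For instance (1,0) has only 1/4 same-type neighbors, below 1/3.

No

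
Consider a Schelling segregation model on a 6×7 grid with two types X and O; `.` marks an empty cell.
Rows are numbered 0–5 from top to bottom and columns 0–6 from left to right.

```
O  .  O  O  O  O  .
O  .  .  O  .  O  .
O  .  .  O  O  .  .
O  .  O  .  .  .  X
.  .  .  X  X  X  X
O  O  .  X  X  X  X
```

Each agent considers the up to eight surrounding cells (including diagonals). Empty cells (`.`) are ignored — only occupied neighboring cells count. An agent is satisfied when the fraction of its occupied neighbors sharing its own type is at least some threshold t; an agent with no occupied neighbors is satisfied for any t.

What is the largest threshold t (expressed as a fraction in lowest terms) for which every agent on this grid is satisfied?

1/2

Row 0: (0,0)O 1/1 · (0,2)O 2/2 · (0,3)O 3/3 · (0,4)O 4/4 · (0,5)O 2/2
Row 1: (1,0)O 2/2 · (1,3)O 5/5 · (1,5)O 3/3
Row 2: (2,0)O 2/2 · (2,3)O 3/3 · (2,4)O 3/3
Row 3: (3,0)O 1/1 · (3,2)O 1/2 · (3,6)X 2/2
Row 4: (4,3)X 3/4 · (4,4)X 5/5 · (4,5)X 6/6 · (4,6)X 4/4
Row 5: (5,0)O 1/1 · (5,1)O 1/1 · (5,3)X 3/3 · (5,4)X 5/5 · (5,5)X 5/5 · (5,6)X 3/3
The smallest same-type fraction is 1/2 at (3,2), which reduces to 1/2. Any threshold above that leaves this agent unsatisfied.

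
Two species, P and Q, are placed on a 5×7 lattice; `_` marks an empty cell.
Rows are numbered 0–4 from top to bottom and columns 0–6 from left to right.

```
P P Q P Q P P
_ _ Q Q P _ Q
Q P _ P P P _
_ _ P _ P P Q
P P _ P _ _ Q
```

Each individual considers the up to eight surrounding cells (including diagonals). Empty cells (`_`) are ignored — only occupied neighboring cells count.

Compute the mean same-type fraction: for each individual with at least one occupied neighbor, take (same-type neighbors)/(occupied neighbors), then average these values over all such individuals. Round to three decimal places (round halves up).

0.571

Row 0: (0,0)P 1/1 · (0,1)P 1/3 · (0,2)Q 2/4 · (0,3)P 1/5 · (0,4)Q 1/4 · (0,5)P 2/4 · (0,6)P 1/2
Row 1: (1,2)Q 2/6 · (1,3)Q 3/7 · (1,4)P 5/7 · (1,6)Q 0/3
Row 2: (2,0)Q 0/1 · (2,1)P 1/3 · (2,3)P 4/6 · (2,4)P 5/6 · (2,5)P 4/6
Row 3: (3,2)P 4/4 · (3,4)P 5/5 · (3,5)P 3/5 · (3,6)Q 1/3
Row 4: (4,0)P 1/1 · (4,1)P 2/2 · (4,3)P 2/2 · (4,6)Q 1/2
Sum over 24 individuals: 1/1 + 1/3 + 2/4 + 1/5 + 1/4 + 2/4 + 1/2 + 2/6 + 3/7 + 5/7 + 0/3 + 0/1 + 1/3 + 4/6 + 5/6 + 4/6 + 4/4 + 5/5 + 3/5 + 1/3 + 1/1 + 2/2 + 2/2 + 1/2 = 1917/140; mean = 1917/140 ÷ 24 = 639/1120 = 0.570535… → 0.571.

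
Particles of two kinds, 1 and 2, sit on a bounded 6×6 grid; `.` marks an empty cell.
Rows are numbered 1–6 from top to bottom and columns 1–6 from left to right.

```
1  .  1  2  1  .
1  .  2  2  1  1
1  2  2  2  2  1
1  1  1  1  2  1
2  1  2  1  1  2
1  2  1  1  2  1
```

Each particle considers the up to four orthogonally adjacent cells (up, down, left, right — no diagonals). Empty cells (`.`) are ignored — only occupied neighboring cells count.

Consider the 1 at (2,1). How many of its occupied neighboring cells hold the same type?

Occupied neighbors of (2,1): (1,1)=1, (3,1)=1.
Same type (1): 2 of 2.

2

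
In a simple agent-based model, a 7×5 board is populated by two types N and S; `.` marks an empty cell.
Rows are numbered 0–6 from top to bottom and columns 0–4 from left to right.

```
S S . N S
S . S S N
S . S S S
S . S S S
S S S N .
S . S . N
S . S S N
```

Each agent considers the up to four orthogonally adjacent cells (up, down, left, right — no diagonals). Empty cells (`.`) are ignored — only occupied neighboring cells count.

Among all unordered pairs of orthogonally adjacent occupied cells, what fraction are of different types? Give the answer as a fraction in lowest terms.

1/4

Scan each occupied cell's neighbors to the right and below so each pair is counted once.
Row 0: S(0,0)–S(0,1)= S(0,0)–S(1,0)= N(0,3)–S(0,4)≠ N(0,3)–S(1,3)≠ S(0,4)–N(1,4)≠  → 3/5 unlike.
Row 1: S(1,0)–S(2,0)= S(1,2)–S(1,3)= S(1,2)–S(2,2)= S(1,3)–N(1,4)≠ S(1,3)–S(2,3)= N(1,4)–S(2,4)≠  → 2/6 unlike.
Row 2: S(2,0)–S(3,0)= S(2,2)–S(2,3)= S(2,2)–S(3,2)= S(2,3)–S(2,4)= S(2,3)–S(3,3)= S(2,4)–S(3,4)=  → 0/6 unlike.
Row 3: S(3,0)–S(4,0)= S(3,2)–S(3,3)= S(3,2)–S(4,2)= S(3,3)–S(3,4)= S(3,3)–N(4,3)≠  → 1/5 unlike.
Row 4: S(4,0)–S(4,1)= S(4,0)–S(5,0)= S(4,1)–S(4,2)= S(4,2)–N(4,3)≠ S(4,2)–S(5,2)=  → 1/5 unlike.
Row 5: S(5,0)–S(6,0)= S(5,2)–S(6,2)= N(5,4)–N(6,4)=  → 0/3 unlike.
Row 6: S(6,2)–S(6,3)= S(6,3)–N(6,4)≠  → 1/2 unlike.
Total adjacent occupied pairs: 32; unlike-type pairs: 8.
8/32 reduces to 1/4.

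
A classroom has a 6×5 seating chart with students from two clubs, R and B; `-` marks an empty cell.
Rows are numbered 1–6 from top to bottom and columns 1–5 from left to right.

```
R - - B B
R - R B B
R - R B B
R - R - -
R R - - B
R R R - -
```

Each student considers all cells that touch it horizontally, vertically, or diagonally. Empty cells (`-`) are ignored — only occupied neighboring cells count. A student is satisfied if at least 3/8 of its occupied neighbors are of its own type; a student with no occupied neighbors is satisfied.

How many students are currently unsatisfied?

(1,1)R 1/1 satisfied
(1,4)B 3/4 satisfied
(1,5)B 3/3 satisfied
(2,1)R 2/2 satisfied
(2,3)R 1/4 not
(2,4)B 5/7 satisfied
(2,5)B 5/5 satisfied
(3,1)R 2/2 satisfied
(3,3)R 2/4 satisfied
(3,4)B 3/6 satisfied
(3,5)B 3/3 satisfied
(4,1)R 3/3 satisfied
(4,3)R 2/3 satisfied
(5,1)R 4/4 satisfied
(5,2)R 6/6 satisfied
(5,5)B 0/0 satisfied
(6,1)R 3/3 satisfied
(6,2)R 4/4 satisfied
(6,3)R 2/2 satisfied
Unsatisfied: (2,3) — 1 in total.

1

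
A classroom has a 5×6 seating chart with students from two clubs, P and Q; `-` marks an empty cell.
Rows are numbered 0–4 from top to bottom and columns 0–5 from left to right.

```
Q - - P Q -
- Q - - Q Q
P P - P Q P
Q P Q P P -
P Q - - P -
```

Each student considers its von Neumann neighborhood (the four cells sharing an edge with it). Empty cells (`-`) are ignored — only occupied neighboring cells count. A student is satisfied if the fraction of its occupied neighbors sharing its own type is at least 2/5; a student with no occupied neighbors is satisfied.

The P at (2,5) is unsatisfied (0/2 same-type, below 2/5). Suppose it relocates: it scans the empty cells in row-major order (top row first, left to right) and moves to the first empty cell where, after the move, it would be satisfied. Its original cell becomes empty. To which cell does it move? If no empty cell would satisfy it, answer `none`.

Vacating (2,5). Empty cells in order:
  (0,1): 0/2 same-type → still unsatisfied.
  (0,2): 1/1 same-type → satisfied — stop here.

(0,2)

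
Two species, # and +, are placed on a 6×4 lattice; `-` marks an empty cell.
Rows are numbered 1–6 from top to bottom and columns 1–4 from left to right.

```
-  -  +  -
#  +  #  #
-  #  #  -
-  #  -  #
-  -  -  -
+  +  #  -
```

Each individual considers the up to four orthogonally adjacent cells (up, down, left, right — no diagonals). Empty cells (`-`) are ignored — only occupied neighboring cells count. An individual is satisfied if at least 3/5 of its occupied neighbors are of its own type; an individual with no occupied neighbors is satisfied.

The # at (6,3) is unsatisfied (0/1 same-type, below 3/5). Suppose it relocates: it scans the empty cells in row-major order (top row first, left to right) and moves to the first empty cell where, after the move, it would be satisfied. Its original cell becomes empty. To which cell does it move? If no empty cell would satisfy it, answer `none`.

Vacating (6,3). Empty cells in order:
  (1,1): 1/1 same-type → satisfied — stop here.

(1,1)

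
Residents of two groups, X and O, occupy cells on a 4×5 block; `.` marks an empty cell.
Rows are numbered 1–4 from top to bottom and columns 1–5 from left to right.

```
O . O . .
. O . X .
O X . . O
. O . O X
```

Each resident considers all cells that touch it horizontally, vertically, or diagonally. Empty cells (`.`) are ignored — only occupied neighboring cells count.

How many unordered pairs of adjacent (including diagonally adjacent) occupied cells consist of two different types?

Scan each occupied cell's neighbors to the right and below (and the two forward diagonals) so each pair is counted once.
Row 1: O(1,1)–O(2,2)= O(1,3)–X(2,4)≠ O(1,3)–O(2,2)=  → 1/3 unlike.
Row 2: O(2,2)–X(3,2)≠ O(2,2)–O(3,1)= X(2,4)–O(3,5)≠  → 2/3 unlike.
Row 3: O(3,1)–X(3,2)≠ O(3,1)–O(4,2)= X(3,2)–O(4,2)≠ O(3,5)–X(4,5)≠ O(3,5)–O(4,4)=  → 3/5 unlike.
Row 4: O(4,4)–X(4,5)≠  → 1/1 unlike.
Total adjacent occupied pairs: 12; unlike-type pairs: 7.

7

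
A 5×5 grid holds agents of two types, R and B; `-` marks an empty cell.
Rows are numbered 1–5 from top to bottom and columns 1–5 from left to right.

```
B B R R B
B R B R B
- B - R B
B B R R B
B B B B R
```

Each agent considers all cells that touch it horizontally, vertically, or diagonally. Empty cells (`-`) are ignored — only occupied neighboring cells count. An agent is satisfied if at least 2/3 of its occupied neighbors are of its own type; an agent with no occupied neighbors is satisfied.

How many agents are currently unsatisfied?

Row 1: (1,1)B 2/3 ✓ · (1,2)B 3/5 ✗ · (1,3)R 3/5 ✗ · (1,4)R 2/5 ✗ · (1,5)B 1/3 ✗
Row 2: (2,1)B 3/4 ✓ · (2,2)R 1/6 ✗ · (2,3)B 2/7 ✗ · (2,4)R 3/7 ✗ · (2,5)B 2/5 ✗
Row 3: (3,2)B 4/6 ✓ · (3,4)R 3/7 ✗ · (3,5)B 2/5 ✗
Row 4: (4,1)B 4/4 ✓ · (4,2)B 5/6 ✓ · (4,3)R 2/7 ✗ · (4,4)R 3/7 ✗ · (4,5)B 2/5 ✗
Row 5: (5,1)B 3/3 ✓ · (5,2)B 4/5 ✓ · (5,3)B 3/5 ✗ · (5,4)B 2/5 ✗ · (5,5)R 1/3 ✗
Unsatisfied: (1,2), (1,3), (1,4), (1,5), (2,2), (2,3), (2,4), (2,5), (3,4), (3,5), (4,3), (4,4), (4,5), (5,3), (5,4), (5,5) — 16 in total.

16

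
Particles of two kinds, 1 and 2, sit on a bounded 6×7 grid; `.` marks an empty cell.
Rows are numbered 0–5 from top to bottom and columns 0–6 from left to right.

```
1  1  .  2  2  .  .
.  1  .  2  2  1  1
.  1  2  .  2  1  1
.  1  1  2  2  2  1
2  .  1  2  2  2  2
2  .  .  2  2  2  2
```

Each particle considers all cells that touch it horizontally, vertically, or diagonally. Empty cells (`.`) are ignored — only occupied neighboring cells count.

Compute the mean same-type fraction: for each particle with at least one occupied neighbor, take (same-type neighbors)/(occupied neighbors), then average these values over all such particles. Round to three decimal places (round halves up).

Row 0: (0,0)1 2/2 · (0,1)1 2/2 · (0,3)2 3/3 · (0,4)2 3/4
Row 1: (1,1)1 3/4 · (1,3)2 5/5 · (1,4)2 4/6 · (1,5)1 3/6 · (1,6)1 3/3
Row 2: (2,1)1 3/4 · (2,2)2 2/6 · (2,4)2 5/7 · (2,5)1 4/8 · (2,6)1 4/5
Row 3: (3,1)1 3/5 · (3,2)1 3/6 · (3,3)2 5/7 · (3,4)2 6/7 · (3,5)2 5/8 · (3,6)1 2/5
Row 4: (4,0)2 1/2 · (4,2)1 2/5 · (4,3)2 5/7 · (4,4)2 8/8 · (4,5)2 7/8 · (4,6)2 4/5
Row 5: (5,0)2 1/1 · (5,3)2 3/4 · (5,4)2 5/5 · (5,5)2 5/5 · (5,6)2 3/3
Sum over 31 particles: 2/2 + 2/2 + 3/3 + 3/4 + 3/4 + 5/5 + 4/6 + 3/6 + 3/3 + 3/4 + 2/6 + 5/7 + 4/8 + 4/5 + 3/5 + 3/6 + 5/7 + 6/7 + 5/8 + 2/5 + 1/2 + 2/5 + 5/7 + 8/8 + 7/8 + 4/5 + 1/1 + 3/4 + 5/5 + 5/5 + 3/3 = 47/2; mean = 47/2 ÷ 31 = 47/62 = 0.758064… → 0.758.

0.758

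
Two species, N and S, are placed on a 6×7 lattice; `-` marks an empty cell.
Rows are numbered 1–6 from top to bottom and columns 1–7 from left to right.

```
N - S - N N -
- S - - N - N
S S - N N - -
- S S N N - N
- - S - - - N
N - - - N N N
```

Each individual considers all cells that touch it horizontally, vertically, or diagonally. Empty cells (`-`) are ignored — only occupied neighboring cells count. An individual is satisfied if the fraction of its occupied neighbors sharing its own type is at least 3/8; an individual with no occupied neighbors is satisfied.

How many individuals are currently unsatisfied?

1

Row 1: (1,1)N 0/1 not · (1,3)S 1/1 satisfied · (1,5)N 2/2 satisfied · (1,6)N 3/3 satisfied
Row 2: (2,2)S 3/4 satisfied · (2,5)N 4/4 satisfied · (2,7)N 1/1 satisfied
Row 3: (3,1)S 3/3 satisfied · (3,2)S 4/4 satisfied · (3,4)N 4/5 satisfied · (3,5)N 4/4 satisfied
Row 4: (4,2)S 4/4 satisfied · (4,3)S 3/5 satisfied · (4,4)N 3/5 satisfied · (4,5)N 3/3 satisfied · (4,7)N 1/1 satisfied
Row 5: (5,3)S 2/3 satisfied · (5,7)N 3/3 satisfied
Row 6: (6,1)N 0/0 satisfied · (6,5)N 1/1 satisfied · (6,6)N 3/3 satisfied · (6,7)N 2/2 satisfied
Unsatisfied: (1,1) — 1 in total.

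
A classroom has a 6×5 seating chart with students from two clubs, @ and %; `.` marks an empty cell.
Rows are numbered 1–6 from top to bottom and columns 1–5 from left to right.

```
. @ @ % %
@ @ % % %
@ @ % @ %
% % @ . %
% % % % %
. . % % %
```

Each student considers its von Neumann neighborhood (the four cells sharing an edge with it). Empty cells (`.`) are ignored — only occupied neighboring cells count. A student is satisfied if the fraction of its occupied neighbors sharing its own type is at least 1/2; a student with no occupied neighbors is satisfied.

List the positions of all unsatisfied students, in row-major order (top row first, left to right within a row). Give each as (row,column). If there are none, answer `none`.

(1,3), (3,3), (3,4), (4,3)

(1,2)@ 2/2 ✓
(1,3)@ 1/3 ✗
(1,4)% 2/3 ✓
(1,5)% 2/2 ✓
(2,1)@ 2/2 ✓
(2,2)@ 3/4 ✓
(2,3)% 2/4 ✓
(2,4)% 3/4 ✓
(2,5)% 3/3 ✓
(3,1)@ 2/3 ✓
(3,2)@ 2/4 ✓
(3,3)% 1/4 ✗
(3,4)@ 0/3 ✗
(3,5)% 2/3 ✓
(4,1)% 2/3 ✓
(4,2)% 2/4 ✓
(4,3)@ 0/3 ✗
(4,5)% 2/2 ✓
(5,1)% 2/2 ✓
(5,2)% 3/3 ✓
(5,3)% 3/4 ✓
(5,4)% 3/3 ✓
(5,5)% 3/3 ✓
(6,3)% 2/2 ✓
(6,4)% 3/3 ✓
(6,5)% 2/2 ✓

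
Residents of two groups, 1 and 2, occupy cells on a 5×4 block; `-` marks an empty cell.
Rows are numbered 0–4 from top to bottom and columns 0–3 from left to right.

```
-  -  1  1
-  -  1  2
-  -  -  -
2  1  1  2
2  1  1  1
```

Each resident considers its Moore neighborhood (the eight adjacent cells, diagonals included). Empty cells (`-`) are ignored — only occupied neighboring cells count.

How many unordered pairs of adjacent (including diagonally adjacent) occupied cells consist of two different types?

Scan each occupied cell's neighbors to the right and below (and the two forward diagonals) so each pair is counted once.
Row 0: 1(0,2)–1(0,3)= 1(0,2)–1(1,2)= 1(0,2)–2(1,3)≠ 1(0,3)–2(1,3)≠ 1(0,3)–1(1,2)=  → 2/5 unlike.
Row 1: 1(1,2)–2(1,3)≠  → 1/1 unlike.
Row 3: 2(3,0)–1(3,1)≠ 2(3,0)–2(4,0)= 2(3,0)–1(4,1)≠ 1(3,1)–1(3,2)= 1(3,1)–1(4,1)= 1(3,1)–1(4,2)= 1(3,1)–2(4,0)≠ 1(3,2)–2(3,3)≠ 1(3,2)–1(4,2)= 1(3,2)–1(4,3)= 1(3,2)–1(4,1)= 2(3,3)–1(4,3)≠ 2(3,3)–1(4,2)≠  → 6/13 unlike.
Row 4: 2(4,0)–1(4,1)≠ 1(4,1)–1(4,2)= 1(4,2)–1(4,3)=  → 1/3 unlike.
Total adjacent occupied pairs: 22; unlike-type pairs: 10.

10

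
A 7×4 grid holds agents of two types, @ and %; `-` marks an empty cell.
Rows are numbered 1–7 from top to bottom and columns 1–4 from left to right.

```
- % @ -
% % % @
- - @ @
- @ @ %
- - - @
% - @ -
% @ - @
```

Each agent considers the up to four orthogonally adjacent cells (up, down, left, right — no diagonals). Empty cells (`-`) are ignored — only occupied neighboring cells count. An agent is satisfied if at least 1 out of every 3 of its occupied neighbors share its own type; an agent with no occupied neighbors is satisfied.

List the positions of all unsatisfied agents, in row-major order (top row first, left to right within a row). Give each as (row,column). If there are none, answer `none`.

(1,2)% 1/2 satisfied
(1,3)@ 0/2 not
(2,1)% 1/1 satisfied
(2,2)% 3/3 satisfied
(2,3)% 1/4 not
(2,4)@ 1/2 satisfied
(3,3)@ 2/3 satisfied
(3,4)@ 2/3 satisfied
(4,2)@ 1/1 satisfied
(4,3)@ 2/3 satisfied
(4,4)% 0/3 not
(5,4)@ 0/1 not
(6,1)% 1/1 satisfied
(6,3)@ 0/0 satisfied
(7,1)% 1/2 satisfied
(7,2)@ 0/1 not
(7,4)@ 0/0 satisfied

(1,3), (2,3), (4,4), (5,4), (7,2)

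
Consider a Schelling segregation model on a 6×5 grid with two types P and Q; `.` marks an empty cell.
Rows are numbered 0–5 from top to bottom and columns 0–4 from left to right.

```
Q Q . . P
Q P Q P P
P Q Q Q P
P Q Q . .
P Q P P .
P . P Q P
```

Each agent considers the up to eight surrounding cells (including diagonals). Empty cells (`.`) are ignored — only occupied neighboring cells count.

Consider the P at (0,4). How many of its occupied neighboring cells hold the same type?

Occupied neighbors of (0,4): (1,3)=P, (1,4)=P.
Same type (P): 2 of 2.

2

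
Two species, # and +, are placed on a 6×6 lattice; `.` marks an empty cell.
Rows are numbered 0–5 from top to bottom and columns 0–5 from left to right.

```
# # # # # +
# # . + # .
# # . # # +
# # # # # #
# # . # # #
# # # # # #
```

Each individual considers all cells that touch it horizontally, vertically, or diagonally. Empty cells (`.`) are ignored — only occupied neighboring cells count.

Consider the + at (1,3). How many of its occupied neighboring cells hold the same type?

0

Occupied neighbors of (1,3): (0,2)=#, (0,3)=#, (0,4)=#, (1,4)=#, (2,3)=#, (2,4)=#.
Same type (+): 0 of 6.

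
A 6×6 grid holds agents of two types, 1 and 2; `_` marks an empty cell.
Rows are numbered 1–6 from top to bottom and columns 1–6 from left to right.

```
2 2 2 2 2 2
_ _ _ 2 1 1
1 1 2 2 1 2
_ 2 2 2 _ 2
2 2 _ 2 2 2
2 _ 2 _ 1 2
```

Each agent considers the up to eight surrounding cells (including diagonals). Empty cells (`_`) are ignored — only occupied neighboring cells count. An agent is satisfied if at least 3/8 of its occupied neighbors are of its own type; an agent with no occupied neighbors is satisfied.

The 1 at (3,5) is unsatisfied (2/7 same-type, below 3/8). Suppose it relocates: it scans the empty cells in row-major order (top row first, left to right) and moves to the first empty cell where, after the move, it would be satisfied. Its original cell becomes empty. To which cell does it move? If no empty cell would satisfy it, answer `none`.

(2,1)

Vacating (3,5). Empty cells in order:
  (2,1): 2/4 same-type → satisfied — stop here.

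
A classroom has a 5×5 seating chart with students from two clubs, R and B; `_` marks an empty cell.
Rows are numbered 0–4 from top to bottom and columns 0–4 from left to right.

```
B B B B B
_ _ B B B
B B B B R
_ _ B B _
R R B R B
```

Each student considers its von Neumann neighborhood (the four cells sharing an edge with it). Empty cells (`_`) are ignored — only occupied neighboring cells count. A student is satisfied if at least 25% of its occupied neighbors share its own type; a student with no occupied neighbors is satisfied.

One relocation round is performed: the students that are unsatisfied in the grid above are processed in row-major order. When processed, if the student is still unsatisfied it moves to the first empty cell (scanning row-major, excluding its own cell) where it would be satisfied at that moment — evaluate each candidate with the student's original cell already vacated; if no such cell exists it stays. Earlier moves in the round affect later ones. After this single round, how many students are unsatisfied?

0

Initially unsatisfied (in order): (2,4), (4,3), (4,4).
  (2,4) → (3,0).
  (4,3) → (3,1).
  (4,4): now satisfied by earlier moves; stays.
Resulting grid:
B B B B B
_ _ B B B
B B B B _
R R B B _
R R B _ B
All satisfied now.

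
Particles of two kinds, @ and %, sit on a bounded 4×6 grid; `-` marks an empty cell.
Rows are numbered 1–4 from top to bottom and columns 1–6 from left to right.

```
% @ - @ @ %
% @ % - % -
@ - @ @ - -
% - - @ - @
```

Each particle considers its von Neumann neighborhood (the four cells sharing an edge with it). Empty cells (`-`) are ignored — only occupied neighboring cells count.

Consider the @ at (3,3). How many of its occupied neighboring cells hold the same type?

Occupied neighbors of (3,3): (2,3)=%, (3,4)=@.
Same type (@): 1 of 2.

1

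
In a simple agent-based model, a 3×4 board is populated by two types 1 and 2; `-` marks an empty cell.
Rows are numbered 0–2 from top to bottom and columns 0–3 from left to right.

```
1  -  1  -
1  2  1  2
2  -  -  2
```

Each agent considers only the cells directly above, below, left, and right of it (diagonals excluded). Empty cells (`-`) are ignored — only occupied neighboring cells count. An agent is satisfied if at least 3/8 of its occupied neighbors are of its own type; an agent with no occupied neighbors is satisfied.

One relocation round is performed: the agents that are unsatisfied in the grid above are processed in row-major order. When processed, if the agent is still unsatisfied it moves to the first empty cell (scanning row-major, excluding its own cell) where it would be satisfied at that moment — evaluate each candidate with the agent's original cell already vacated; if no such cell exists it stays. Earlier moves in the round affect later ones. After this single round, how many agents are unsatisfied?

Initially unsatisfied (in order): (1,0), (1,1), (1,2), (2,0).
  (1,0) → (0,1).
  (1,1) → (0,3).
  (1,2): now satisfied by earlier moves; stays.
  (2,0): now satisfied by earlier moves; stays.
Resulting grid:
1 1 1 2
- - 1 2
2 - - 2
All satisfied now.

0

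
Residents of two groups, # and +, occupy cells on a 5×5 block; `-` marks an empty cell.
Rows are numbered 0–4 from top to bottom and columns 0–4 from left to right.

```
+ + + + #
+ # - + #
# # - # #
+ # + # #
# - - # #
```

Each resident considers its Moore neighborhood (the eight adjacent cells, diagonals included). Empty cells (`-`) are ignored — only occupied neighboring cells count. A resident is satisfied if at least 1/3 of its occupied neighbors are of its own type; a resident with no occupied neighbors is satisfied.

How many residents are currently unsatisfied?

(0,0)+ 2/3 ok
(0,1)+ 3/4 ok
(0,2)+ 3/4 ok
(0,3)+ 2/4 ok
(0,4)# 1/3 ok
(1,0)+ 2/5 ok
(1,1)# 2/6 ok
(1,3)+ 2/6 ok
(1,4)# 3/5 ok
(2,0)# 3/5 ok
(2,1)# 3/6 ok
(2,3)# 4/6 ok
(2,4)# 4/5 ok
(3,0)+ 0/4 unhappy
(3,1)# 3/5 ok
(3,2)+ 0/5 unhappy
(3,3)# 5/6 ok
(3,4)# 5/5 ok
(4,0)# 1/2 ok
(4,3)# 3/4 ok
(4,4)# 3/3 ok
Unsatisfied: (3,0), (3,2) — 2 in total.

2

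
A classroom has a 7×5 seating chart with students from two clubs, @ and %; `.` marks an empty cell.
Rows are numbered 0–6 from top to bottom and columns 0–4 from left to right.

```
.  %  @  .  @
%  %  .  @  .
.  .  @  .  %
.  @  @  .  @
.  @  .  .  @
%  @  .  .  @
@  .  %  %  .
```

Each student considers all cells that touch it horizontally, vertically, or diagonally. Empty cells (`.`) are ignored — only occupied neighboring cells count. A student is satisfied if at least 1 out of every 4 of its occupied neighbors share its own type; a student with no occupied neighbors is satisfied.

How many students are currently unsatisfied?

2

Row 0: (0,1)% 2/3 ok · (0,2)@ 1/3 ok · (0,4)@ 1/1 ok
Row 1: (1,0)% 2/2 ok · (1,1)% 2/4 ok · (1,3)@ 3/4 ok
Row 2: (2,2)@ 3/4 ok · (2,4)% 0/2 unhappy
Row 3: (3,1)@ 3/3 ok · (3,2)@ 3/3 ok · (3,4)@ 1/2 ok
Row 4: (4,1)@ 3/4 ok · (4,4)@ 2/2 ok
Row 5: (5,0)% 0/3 unhappy · (5,1)@ 2/4 ok · (5,4)@ 1/2 ok
Row 6: (6,0)@ 1/2 ok · (6,2)% 1/2 ok · (6,3)% 1/2 ok
Unsatisfied: (2,4), (5,0) — 2 in total.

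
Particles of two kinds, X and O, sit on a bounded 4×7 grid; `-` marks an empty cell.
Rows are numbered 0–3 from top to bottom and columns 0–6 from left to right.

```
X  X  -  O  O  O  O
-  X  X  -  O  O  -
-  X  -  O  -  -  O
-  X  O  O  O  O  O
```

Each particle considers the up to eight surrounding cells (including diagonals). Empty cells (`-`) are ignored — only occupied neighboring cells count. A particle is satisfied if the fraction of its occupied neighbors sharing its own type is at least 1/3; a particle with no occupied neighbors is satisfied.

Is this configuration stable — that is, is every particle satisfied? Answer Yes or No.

Row 0: (0,0)X 2/2 ok · (0,1)X 3/3 ok · (0,3)O 2/3 ok · (0,4)O 4/4 ok · (0,5)O 4/4 ok · (0,6)O 2/2 ok
Row 1: (1,1)X 4/4 ok · (1,2)X 3/5 ok · (1,4)O 5/5 ok · (1,5)O 5/5 ok
Row 2: (2,1)X 3/4 ok · (2,3)O 4/5 ok · (2,6)O 3/3 ok
Row 3: (3,1)X 1/2 ok · (3,2)O 2/4 ok · (3,3)O 3/3 ok · (3,4)O 3/3 ok · (3,5)O 3/3 ok · (3,6)O 2/2 ok
All meet the threshold, so the configuration is stable.

Yes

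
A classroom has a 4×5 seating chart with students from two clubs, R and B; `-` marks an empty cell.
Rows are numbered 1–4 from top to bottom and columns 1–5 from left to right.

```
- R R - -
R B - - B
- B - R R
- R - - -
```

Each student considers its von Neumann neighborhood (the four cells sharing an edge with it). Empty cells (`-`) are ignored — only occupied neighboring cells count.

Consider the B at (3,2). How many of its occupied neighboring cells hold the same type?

1

Occupied neighbors of (3,2): (2,2)=B, (4,2)=R.
Same type (B): 1 of 2.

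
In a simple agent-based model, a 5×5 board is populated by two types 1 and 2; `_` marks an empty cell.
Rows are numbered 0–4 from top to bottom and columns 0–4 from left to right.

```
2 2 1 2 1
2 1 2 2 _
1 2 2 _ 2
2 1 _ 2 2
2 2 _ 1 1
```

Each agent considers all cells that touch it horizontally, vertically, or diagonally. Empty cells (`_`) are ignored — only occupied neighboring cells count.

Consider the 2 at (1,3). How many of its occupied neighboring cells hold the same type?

Occupied neighbors of (1,3): (0,2)=1, (0,3)=2, (0,4)=1, (1,2)=2, (2,2)=2, (2,4)=2.
Same type (2): 4 of 6.

4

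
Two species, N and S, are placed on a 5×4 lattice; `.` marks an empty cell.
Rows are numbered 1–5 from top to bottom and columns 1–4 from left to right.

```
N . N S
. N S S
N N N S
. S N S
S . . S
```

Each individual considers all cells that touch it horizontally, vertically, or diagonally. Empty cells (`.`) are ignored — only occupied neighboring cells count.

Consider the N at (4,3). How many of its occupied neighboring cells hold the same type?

Occupied neighbors of (4,3): (3,2)=N, (3,3)=N, (3,4)=S, (4,2)=S, (4,4)=S, (5,4)=S.
Same type (N): 2 of 6.

2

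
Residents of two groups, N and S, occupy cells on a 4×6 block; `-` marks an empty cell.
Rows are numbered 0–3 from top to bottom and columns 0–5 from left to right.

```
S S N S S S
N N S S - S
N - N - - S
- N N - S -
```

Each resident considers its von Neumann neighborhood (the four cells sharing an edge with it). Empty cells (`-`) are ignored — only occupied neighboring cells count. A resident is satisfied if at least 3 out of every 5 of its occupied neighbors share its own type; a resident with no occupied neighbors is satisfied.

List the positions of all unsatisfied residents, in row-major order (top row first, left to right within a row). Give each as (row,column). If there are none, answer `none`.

(0,0), (0,1), (0,2), (1,1), (1,2), (2,2)

(0,0)S 1/2 unhappy
(0,1)S 1/3 unhappy
(0,2)N 0/3 unhappy
(0,3)S 2/3 ok
(0,4)S 2/2 ok
(0,5)S 2/2 ok
(1,0)N 2/3 ok
(1,1)N 1/3 unhappy
(1,2)S 1/4 unhappy
(1,3)S 2/2 ok
(1,5)S 2/2 ok
(2,0)N 1/1 ok
(2,2)N 1/2 unhappy
(2,5)S 1/1 ok
(3,1)N 1/1 ok
(3,2)N 2/2 ok
(3,4)S 0/0 ok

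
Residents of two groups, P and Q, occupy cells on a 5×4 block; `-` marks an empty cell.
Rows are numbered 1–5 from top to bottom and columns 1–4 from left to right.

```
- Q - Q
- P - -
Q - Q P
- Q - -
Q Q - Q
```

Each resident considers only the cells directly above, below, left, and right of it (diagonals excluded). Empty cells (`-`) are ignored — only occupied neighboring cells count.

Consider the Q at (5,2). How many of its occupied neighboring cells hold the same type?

2

Occupied neighbors of (5,2): (4,2)=Q, (5,1)=Q.
Same type (Q): 2 of 2.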